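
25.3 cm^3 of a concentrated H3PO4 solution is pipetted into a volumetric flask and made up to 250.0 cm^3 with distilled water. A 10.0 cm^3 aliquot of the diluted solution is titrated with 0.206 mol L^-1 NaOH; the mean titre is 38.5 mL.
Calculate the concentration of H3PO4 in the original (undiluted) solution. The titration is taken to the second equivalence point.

3.92 mol/L

H3PO4 + 2 NaOH → Na2HPO4 + 2 H2O
n(NaOH) = 0.0385 × 0.206 = 7.93 × 10^-3 mol
From the 1:2 ratio, n(H3PO4) in the aliquot = 1/2 × 7.93 × 10^-3 = 3.97 × 10^-3 mol
[H3PO4]_dilute = 3.97 × 10^-3 / 0.0100 = 0.397 mol/L
Dilution factor = 250.0 / 25.3 = 9.881
[H3PO4]_stock = 0.397 × 9.881 = 3.92 mol/L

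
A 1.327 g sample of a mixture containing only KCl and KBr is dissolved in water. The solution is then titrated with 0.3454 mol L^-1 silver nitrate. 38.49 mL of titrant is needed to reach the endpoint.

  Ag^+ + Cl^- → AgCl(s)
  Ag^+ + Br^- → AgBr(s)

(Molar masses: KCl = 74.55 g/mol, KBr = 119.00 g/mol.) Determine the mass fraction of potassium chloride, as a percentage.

n(AgNO3) = 0.03849 × 0.3454 = 0.01329 mol
Let x = n(KCl), y = n(KBr).
Titrant: 1x + 1y = 0.01329;  mass: 74.55x + 119.00y = 1.327
Solving, x = 5.738 × 10^-3 mol, y = 7.557 × 10^-3 mol
mass of KCl = 5.738 × 10^-3 × 74.55 = 0.4277 g
% KCl = 0.4277 / 1.327 × 100 = 32.23 %

32.23 %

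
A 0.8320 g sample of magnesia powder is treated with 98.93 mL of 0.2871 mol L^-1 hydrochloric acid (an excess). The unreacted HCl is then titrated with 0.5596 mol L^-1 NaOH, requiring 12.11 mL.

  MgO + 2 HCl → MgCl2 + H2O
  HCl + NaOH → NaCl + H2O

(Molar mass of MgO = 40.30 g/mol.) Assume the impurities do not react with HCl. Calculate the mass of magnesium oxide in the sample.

n(HCl) added = 0.09893 × 0.2871 = 0.02840 mol
n(NaOH) used in back-titration = 0.01211 × 0.5596 = 6.777 × 10^-3 mol
n(HCl) left over = 6.777 × 10^-3 mol (1:1 ratio)
n(HCl) consumed by analyte = 0.02840 − 6.777 × 10^-3 = 0.02163 mol
From the 1:2 ratio, n(MgO) = 1/2 × 0.02163 = 0.01081 mol
mass of MgO = 0.01081 × 40.30 = 0.4358 g

0.4358 g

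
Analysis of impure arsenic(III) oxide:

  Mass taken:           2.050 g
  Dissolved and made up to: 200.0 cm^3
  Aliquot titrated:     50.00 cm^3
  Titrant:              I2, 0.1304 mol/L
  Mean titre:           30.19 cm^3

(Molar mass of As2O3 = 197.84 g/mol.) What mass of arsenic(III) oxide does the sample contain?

As2O3 + 2 I2 + 2 H2O → As2O5 + 4 HI
n(I2) per titration = 0.03019 × 0.1304 = 3.937 × 10^-3 mol
From the 1:2 ratio, n(As2O3) in each aliquot = 1/2 × 3.937 × 10^-3 = 1.968 × 10^-3 mol
n(As2O3) in the whole flask = 1.968 × 10^-3 × 200.0/50.00 = 7.874 × 10^-3 mol
mass of As2O3 = 7.874 × 10^-3 × 197.84 = 1.558 g

1.558 g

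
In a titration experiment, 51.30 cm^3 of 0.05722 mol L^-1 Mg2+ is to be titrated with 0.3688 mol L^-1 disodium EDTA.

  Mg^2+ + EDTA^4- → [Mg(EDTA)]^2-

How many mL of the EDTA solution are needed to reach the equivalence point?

7.959 mL

n(Mg2+) = 0.05130 L × 0.05722 mol/L = 2.935 × 10^-3 mol
n(EDTA) = 2.935 × 10^-3 mol (1:1 stoichiometry)
V(EDTA) = 2.935 × 10^-3 mol / 0.3688 mol/L = 0.007959 L = 7.959 mL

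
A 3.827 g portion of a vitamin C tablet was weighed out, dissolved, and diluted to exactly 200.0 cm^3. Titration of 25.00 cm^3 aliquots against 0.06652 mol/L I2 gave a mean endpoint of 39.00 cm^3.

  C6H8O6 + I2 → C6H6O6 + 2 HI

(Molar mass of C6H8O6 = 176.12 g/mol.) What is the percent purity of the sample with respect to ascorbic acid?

n(I2) per titration = 0.03900 × 0.06652 = 2.594 × 10^-3 mol
n(C6H8O6) in each aliquot = 2.594 × 10^-3 mol (1:1 ratio)
n(C6H8O6) in the whole flask = 2.594 × 10^-3 × 200.0/25.00 = 0.02075 mol
mass of C6H8O6 = 0.02075 × 176.12 = 3.655 g
% C6H8O6 = 3.655 / 3.827 × 100 = 95.51 %

95.51 %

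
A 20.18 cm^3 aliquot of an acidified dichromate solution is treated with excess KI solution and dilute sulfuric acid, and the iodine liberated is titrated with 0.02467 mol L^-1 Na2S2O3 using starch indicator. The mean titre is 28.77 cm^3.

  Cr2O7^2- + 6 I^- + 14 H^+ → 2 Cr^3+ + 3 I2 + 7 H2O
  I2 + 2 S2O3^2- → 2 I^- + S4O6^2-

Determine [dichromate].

n(S2O3^2-) = 0.02877 × 0.02467 = 7.098 × 10^-4 mol
n(I2) = n(S2O3^2-)/2 = 3.549 × 10^-4 mol
From the 1:3 ratio, n(Cr2O7^2-) in the aliquot = 1/3 × 3.549 × 10^-4 = 1.183 × 10^-4 mol
[Cr2O7^2-] = 1.183 × 10^-4 / 0.02018 = 0.005862 mol/L

0.005862 mol/L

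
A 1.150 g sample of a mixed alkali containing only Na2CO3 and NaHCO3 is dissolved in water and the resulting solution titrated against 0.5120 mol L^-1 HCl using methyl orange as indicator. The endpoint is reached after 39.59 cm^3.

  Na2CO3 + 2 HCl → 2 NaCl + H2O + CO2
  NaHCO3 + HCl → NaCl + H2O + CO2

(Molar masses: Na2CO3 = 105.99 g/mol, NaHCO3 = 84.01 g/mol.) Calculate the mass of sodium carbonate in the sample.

n(HCl) = 0.03959 × 0.5120 = 0.02027 mol
Let x = n(Na2CO3), y = n(NaHCO3).
Titrant: 2x + 1y = 0.02027;  mass: 105.99x + 84.01y = 1.150
Solving, x = 8.913 × 10^-3 mol, y = 2.444 × 10^-3 mol
mass of Na2CO3 = 8.913 × 10^-3 × 105.99 = 0.9447 g

0.9447 g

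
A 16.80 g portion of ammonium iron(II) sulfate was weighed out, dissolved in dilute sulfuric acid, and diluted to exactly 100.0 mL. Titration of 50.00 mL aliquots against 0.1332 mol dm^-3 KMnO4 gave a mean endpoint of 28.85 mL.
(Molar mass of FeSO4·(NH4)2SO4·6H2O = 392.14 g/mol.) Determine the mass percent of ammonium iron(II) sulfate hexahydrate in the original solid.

MnO4^- + 5 Fe^2+ + 8 H^+ → Mn^2+ + 5 Fe^3+ + 4 H2O
n(KMnO4) per titration = 0.02885 × 0.1332 = 3.843 × 10^-3 mol
From the 5:1 ratio, n(FeSO4·(NH4)2SO4·6H2O) in each aliquot = 5/1 × 3.843 × 10^-3 = 0.01921 mol
n(FeSO4·(NH4)2SO4·6H2O) in the whole flask = 0.01921 × 100.0/50.00 = 0.03843 mol
mass of FeSO4·(NH4)2SO4·6H2O = 0.03843 × 392.14 = 15.07 g
% FeSO4·(NH4)2SO4·6H2O = 15.07 / 16.80 × 100 = 89.70 %

89.70 %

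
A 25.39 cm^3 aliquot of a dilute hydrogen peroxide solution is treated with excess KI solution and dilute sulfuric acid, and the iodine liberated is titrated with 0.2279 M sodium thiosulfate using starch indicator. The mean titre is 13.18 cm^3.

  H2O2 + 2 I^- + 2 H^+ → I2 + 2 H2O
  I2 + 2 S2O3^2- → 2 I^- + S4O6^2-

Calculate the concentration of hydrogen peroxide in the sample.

n(S2O3^2-) = 0.01318 × 0.2279 = 3.004 × 10^-3 mol
n(I2) = n(S2O3^2-)/2 = 1.502 × 10^-3 mol
n(H2O2) in the aliquot = 1.502 × 10^-3 mol (1:1 ratio)
[H2O2] = 1.502 × 10^-3 / 0.02539 = 0.05915 mol/L

0.05915 M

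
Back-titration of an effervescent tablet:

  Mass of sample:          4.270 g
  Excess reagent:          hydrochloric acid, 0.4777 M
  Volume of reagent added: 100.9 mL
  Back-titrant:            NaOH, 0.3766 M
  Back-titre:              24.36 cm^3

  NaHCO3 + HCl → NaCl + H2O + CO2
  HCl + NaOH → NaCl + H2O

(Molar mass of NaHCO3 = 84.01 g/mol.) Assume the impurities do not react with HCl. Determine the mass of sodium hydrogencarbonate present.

n(HCl) added = 0.1009 × 0.4777 = 0.04820 mol
n(NaOH) used in back-titration = 0.02436 × 0.3766 = 9.174 × 10^-3 mol
n(HCl) left over = 9.174 × 10^-3 mol (1:1 ratio)
n(HCl) consumed by analyte = 0.04820 − 9.174 × 10^-3 = 0.03903 mol
n(NaHCO3) = 0.03903 mol (1:1 ratio)
mass of NaHCO3 = 0.03903 × 84.01 = 3.279 g

3.279 g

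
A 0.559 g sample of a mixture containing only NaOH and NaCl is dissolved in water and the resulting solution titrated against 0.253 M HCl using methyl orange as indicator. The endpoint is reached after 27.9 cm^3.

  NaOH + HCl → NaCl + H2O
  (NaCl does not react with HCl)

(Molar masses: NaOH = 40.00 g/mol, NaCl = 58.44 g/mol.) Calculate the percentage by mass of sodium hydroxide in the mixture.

50.5 %

n(HCl) = 0.0279 × 0.253 = 7.06 × 10^-3 mol
Let x = n(NaOH), y = n(NaCl).
Titrant: 1x = 7.06 × 10^-3;  mass: 40.00x + 58.44y = 0.559
Solving, x = 7.06 × 10^-3 mol, y = 4.73 × 10^-3 mol
mass of NaOH = 7.06 × 10^-3 × 40.00 = 0.282 g
% NaOH = 0.282 / 0.559 × 100 = 50.5 %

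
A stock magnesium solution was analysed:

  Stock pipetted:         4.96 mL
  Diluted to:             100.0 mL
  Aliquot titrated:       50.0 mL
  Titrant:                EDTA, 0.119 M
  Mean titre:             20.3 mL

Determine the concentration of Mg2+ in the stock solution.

0.974 M

Mg^2+ + EDTA^4- → [Mg(EDTA)]^2-
n(EDTA) = 0.0203 × 0.119 = 2.42 × 10^-3 mol
n(Mg2+) in the aliquot = 2.42 × 10^-3 mol (1:1 ratio)
[Mg2+]_dilute = 2.42 × 10^-3 / 0.0500 = 0.0483 mol/L
Dilution factor = 100.0 / 4.96 = 20.16
[Mg2+]_stock = 0.0483 × 20.16 = 0.974 mol/L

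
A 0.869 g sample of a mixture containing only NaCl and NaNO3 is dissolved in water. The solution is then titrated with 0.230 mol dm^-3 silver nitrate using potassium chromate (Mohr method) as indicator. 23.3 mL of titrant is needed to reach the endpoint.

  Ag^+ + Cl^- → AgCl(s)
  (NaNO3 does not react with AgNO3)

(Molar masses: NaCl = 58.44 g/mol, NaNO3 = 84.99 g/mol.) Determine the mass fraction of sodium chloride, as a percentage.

n(AgNO3) = 0.0233 × 0.230 = 5.36 × 10^-3 mol
Let x = n(NaCl), y = n(NaNO3).
Titrant: 1x = 5.36 × 10^-3;  mass: 58.44x + 84.99y = 0.869
Solving, x = 5.36 × 10^-3 mol, y = 6.54 × 10^-3 mol
mass of NaCl = 5.36 × 10^-3 × 58.44 = 0.313 g
% NaCl = 0.313 / 0.869 × 100 = 36.0 %

36.0 %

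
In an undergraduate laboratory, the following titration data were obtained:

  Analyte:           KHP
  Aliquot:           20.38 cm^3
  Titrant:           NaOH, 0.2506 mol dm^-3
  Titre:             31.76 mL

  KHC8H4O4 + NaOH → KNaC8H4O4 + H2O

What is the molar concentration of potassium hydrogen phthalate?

n(NaOH) = 0.03176 L × 0.2506 mol/L = 7.959 × 10^-3 mol
n(KHC8H4O4) = 7.959 × 10^-3 mol (1:1 mole ratio)
[KHC8H4O4] = 7.959 × 10^-3 mol / 0.02038 L = 0.3905 mol/L

0.3905 mol/L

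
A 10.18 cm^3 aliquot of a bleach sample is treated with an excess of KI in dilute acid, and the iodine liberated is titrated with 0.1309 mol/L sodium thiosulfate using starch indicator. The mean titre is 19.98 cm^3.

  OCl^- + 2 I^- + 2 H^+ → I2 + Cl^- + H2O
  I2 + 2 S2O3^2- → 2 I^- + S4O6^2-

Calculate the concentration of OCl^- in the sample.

0.1285 mol/L

n(S2O3^2-) = 0.01998 × 0.1309 = 2.615 × 10^-3 mol
n(I2) = n(S2O3^2-)/2 = 1.308 × 10^-3 mol
n(OCl^-) in the aliquot = 1.308 × 10^-3 mol (1:1 ratio)
[OCl^-] = 1.308 × 10^-3 / 0.01018 = 0.1285 mol/L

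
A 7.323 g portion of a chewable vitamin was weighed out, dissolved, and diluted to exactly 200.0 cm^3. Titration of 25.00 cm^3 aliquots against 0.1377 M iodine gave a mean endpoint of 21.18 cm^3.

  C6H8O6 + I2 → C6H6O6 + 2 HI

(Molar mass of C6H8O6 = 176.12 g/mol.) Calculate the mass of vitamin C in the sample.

4.109 g

n(I2) per titration = 0.02118 × 0.1377 = 2.916 × 10^-3 mol
n(C6H8O6) in each aliquot = 2.916 × 10^-3 mol (1:1 ratio)
n(C6H8O6) in the whole flask = 2.916 × 10^-3 × 200.0/25.00 = 0.02333 mol
mass of C6H8O6 = 0.02333 × 176.12 = 4.109 g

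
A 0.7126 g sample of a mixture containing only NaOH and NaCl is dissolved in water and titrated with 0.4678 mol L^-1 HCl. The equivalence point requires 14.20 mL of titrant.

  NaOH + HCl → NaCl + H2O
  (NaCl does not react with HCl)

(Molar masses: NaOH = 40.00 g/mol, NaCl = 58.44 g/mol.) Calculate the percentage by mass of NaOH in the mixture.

n(HCl) = 0.01420 × 0.4678 = 6.643 × 10^-3 mol
Let x = n(NaOH), y = n(NaCl).
Titrant: 1x = 6.643 × 10^-3;  mass: 40.00x + 58.44y = 0.7126
Solving, x = 6.643 × 10^-3 mol, y = 7.647 × 10^-3 mol
mass of NaOH = 6.643 × 10^-3 × 40.00 = 0.2657 g
% NaOH = 0.2657 / 0.7126 × 100 = 37.29 %

37.29 %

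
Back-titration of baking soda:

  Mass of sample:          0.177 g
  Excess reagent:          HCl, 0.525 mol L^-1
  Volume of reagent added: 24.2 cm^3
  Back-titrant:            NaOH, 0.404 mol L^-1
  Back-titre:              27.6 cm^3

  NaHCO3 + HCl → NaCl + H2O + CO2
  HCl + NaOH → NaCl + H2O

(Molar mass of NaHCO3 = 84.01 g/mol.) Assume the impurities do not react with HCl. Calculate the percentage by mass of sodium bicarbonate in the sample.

73.8 %

n(HCl) added = 0.0242 × 0.525 = 0.0127 mol
n(NaOH) used in back-titration = 0.0276 × 0.404 = 0.0112 mol
n(HCl) left over = 0.0112 mol (1:1 ratio)
n(HCl) consumed by analyte = 0.0127 − 0.0112 = 1.55 × 10^-3 mol
n(NaHCO3) = 1.55 × 10^-3 mol (1:1 ratio)
mass of NaHCO3 = 1.55 × 10^-3 × 84.01 = 0.131 g
% NaHCO3 = 0.131 / 0.177 × 100 = 73.8 %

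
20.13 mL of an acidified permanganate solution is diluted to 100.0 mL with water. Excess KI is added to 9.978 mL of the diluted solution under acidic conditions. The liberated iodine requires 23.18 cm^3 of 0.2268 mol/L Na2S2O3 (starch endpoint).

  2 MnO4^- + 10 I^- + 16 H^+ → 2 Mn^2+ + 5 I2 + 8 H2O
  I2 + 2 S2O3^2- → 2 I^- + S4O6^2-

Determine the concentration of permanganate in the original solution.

n(S2O3^2-) = 0.02318 × 0.2268 = 5.257 × 10^-3 mol
n(I2) = n(S2O3^2-)/2 = 2.629 × 10^-3 mol
From the 2:5 ratio, n(MnO4^-) in the aliquot = 2/5 × 2.629 × 10^-3 = 1.051 × 10^-3 mol
[MnO4^-]_dilute = 1.051 × 10^-3 / 0.009978 = 0.1054 mol/L
[MnO4^-]_original = 0.1054 × 100.0/20.13 = 0.5235 mol/L

0.5235 mol/L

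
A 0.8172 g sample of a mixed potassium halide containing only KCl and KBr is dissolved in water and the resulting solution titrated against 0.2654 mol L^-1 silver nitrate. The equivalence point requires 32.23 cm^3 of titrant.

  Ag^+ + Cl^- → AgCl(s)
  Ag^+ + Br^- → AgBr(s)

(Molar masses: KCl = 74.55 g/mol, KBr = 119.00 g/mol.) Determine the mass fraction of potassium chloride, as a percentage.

n(AgNO3) = 0.03223 × 0.2654 = 8.554 × 10^-3 mol
Let x = n(KCl), y = n(KBr).
Titrant: 1x + 1y = 8.554 × 10^-3;  mass: 74.55x + 119.00y = 0.8172
Solving, x = 4.515 × 10^-3 mol, y = 4.038 × 10^-3 mol
mass of KCl = 4.515 × 10^-3 × 74.55 = 0.3366 g
% KCl = 0.3366 / 0.8172 × 100 = 41.19 %

41.19 %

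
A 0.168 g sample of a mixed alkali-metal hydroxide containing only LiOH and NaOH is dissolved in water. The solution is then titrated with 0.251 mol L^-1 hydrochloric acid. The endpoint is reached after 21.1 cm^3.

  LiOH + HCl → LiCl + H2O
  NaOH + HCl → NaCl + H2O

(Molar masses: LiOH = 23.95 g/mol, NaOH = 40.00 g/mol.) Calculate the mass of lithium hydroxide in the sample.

0.0654 g

n(HCl) = 0.0211 × 0.251 = 5.30 × 10^-3 mol
Let x = n(LiOH), y = n(NaOH).
Titrant: 1x + 1y = 5.30 × 10^-3;  mass: 23.95x + 40.00y = 0.168
Solving, x = 2.73 × 10^-3 mol, y = 2.56 × 10^-3 mol
mass of LiOH = 2.73 × 10^-3 × 23.95 = 0.0654 g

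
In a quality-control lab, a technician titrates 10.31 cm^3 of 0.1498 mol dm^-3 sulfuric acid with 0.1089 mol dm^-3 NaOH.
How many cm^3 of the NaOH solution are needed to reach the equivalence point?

H2SO4 + 2 NaOH → Na2SO4 + 2 H2O
n(H2SO4) = 0.01031 L × 0.1498 mol/L = 1.544 × 10^-3 mol
From the 2:1 stoichiometry, n(NaOH) = 2/1 × 1.544 × 10^-3 = 3.089 × 10^-3 mol
V(NaOH) = 3.089 × 10^-3 mol / 0.1089 mol/L = 0.02836 L = 28.36 mL

28.36 mL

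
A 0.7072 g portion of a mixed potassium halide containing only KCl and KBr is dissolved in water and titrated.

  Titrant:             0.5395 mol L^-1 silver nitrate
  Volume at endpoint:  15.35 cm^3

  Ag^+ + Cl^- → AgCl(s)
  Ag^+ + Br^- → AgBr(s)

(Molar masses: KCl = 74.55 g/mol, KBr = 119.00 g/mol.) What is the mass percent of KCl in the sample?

66.00 %

n(AgNO3) = 0.01535 × 0.5395 = 8.281 × 10^-3 mol
Let x = n(KCl), y = n(KBr).
Titrant: 1x + 1y = 8.281 × 10^-3;  mass: 74.55x + 119.00y = 0.7072
Solving, x = 6.260 × 10^-3 mol, y = 2.021 × 10^-3 mol
mass of KCl = 6.260 × 10^-3 × 74.55 = 0.4667 g
% KCl = 0.4667 / 0.7072 × 100 = 66.00 %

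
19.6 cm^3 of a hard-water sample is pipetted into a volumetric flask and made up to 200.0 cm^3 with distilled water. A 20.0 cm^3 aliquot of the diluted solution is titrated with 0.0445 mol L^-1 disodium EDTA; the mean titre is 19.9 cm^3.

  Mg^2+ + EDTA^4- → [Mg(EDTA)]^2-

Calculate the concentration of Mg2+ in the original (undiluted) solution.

0.452 mol/L

n(EDTA) = 0.0199 × 0.0445 = 8.86 × 10^-4 mol
n(Mg2+) in the aliquot = 8.86 × 10^-4 mol (1:1 ratio)
[Mg2+]_dilute = 8.86 × 10^-4 / 0.0200 = 0.0443 mol/L
Dilution factor = 200.0 / 19.6 = 10.20
[Mg2+]_stock = 0.0443 × 10.20 = 0.452 mol/L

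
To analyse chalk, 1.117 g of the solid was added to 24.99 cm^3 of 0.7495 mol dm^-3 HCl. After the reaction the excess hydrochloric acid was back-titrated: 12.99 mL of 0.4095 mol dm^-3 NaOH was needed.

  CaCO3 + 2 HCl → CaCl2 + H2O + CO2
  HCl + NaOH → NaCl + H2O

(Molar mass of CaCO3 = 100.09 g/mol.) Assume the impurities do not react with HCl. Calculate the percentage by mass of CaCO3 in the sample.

60.08 %

n(HCl) added = 0.02499 × 0.7495 = 0.01873 mol
n(NaOH) used in back-titration = 0.01299 × 0.4095 = 5.319 × 10^-3 mol
n(HCl) left over = 5.319 × 10^-3 mol (1:1 ratio)
n(HCl) consumed by analyte = 0.01873 − 5.319 × 10^-3 = 0.01341 mol
From the 1:2 ratio, n(CaCO3) = 1/2 × 0.01341 = 6.705 × 10^-3 mol
mass of CaCO3 = 6.705 × 10^-3 × 100.09 = 0.6711 g
% CaCO3 = 0.6711 / 1.117 × 100 = 60.08 %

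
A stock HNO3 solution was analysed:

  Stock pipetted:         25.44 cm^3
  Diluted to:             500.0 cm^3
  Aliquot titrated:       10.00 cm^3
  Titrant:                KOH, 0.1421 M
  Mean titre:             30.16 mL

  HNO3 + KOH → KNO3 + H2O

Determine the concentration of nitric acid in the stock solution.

8.423 M

n(KOH) = 0.03016 × 0.1421 = 4.286 × 10^-3 mol
n(HNO3) in the aliquot = 4.286 × 10^-3 mol (1:1 ratio)
[HNO3]_dilute = 4.286 × 10^-3 / 0.01000 = 0.4286 mol/L
Dilution factor = 500.0 / 25.44 = 19.65
[HNO3]_stock = 0.4286 × 19.65 = 8.423 mol/L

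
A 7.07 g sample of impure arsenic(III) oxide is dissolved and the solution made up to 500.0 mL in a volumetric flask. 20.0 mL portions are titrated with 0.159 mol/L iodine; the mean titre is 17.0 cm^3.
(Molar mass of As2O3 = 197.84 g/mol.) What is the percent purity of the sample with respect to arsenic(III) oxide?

As2O3 + 2 I2 + 2 H2O → As2O5 + 4 HI
n(I2) per titration = 0.0170 × 0.159 = 2.70 × 10^-3 mol
From the 1:2 ratio, n(As2O3) in each aliquot = 1/2 × 2.70 × 10^-3 = 1.35 × 10^-3 mol
n(As2O3) in the whole flask = 1.35 × 10^-3 × 500.0/20.0 = 0.0338 mol
mass of As2O3 = 0.0338 × 197.84 = 6.68 g
% As2O3 = 6.68 / 7.07 × 100 = 94.5 %

94.5 %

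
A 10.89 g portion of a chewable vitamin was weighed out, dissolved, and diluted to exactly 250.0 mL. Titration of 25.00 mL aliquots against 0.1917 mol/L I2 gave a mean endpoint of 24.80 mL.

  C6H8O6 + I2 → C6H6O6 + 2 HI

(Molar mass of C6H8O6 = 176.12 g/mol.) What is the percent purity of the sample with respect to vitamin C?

n(I2) per titration = 0.02480 × 0.1917 = 4.754 × 10^-3 mol
n(C6H8O6) in each aliquot = 4.754 × 10^-3 mol (1:1 ratio)
n(C6H8O6) in the whole flask = 4.754 × 10^-3 × 250.0/25.00 = 0.04754 mol
mass of C6H8O6 = 0.04754 × 176.12 = 8.373 g
% C6H8O6 = 8.373 / 10.89 × 100 = 76.89 %

76.89 %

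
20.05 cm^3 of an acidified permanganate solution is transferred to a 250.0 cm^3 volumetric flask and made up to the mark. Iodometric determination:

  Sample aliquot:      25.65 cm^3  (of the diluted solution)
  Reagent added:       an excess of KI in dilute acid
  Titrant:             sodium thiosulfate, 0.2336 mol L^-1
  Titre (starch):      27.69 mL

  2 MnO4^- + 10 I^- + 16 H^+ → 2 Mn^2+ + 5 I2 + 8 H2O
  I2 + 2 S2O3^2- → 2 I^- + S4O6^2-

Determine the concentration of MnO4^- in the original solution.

n(S2O3^2-) = 0.02769 × 0.2336 = 6.468 × 10^-3 mol
n(I2) = n(S2O3^2-)/2 = 3.234 × 10^-3 mol
From the 2:5 ratio, n(MnO4^-) in the aliquot = 2/5 × 3.234 × 10^-3 = 1.294 × 10^-3 mol
[MnO4^-]_dilute = 1.294 × 10^-3 / 0.02565 = 0.05044 mol/L
[MnO4^-]_original = 0.05044 × 250.0/20.05 = 0.6289 mol/L

0.6289 mol/L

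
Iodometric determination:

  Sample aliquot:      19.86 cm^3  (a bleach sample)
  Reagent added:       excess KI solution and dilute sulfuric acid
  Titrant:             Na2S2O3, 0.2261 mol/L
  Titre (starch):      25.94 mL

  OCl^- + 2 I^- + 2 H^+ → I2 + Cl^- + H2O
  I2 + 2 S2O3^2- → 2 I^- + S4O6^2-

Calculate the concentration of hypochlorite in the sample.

n(S2O3^2-) = 0.02594 × 0.2261 = 5.865 × 10^-3 mol
n(I2) = n(S2O3^2-)/2 = 2.933 × 10^-3 mol
n(OCl^-) in the aliquot = 2.933 × 10^-3 mol (1:1 ratio)
[OCl^-] = 2.933 × 10^-3 / 0.01986 = 0.1477 mol/L

0.1477 mol/L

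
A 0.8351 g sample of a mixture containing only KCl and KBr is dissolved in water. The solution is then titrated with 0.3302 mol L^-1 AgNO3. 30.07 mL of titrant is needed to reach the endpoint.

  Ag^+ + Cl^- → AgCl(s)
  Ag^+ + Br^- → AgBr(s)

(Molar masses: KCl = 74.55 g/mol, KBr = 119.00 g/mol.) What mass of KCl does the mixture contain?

0.5811 g

n(AgNO3) = 0.03007 × 0.3302 = 9.929 × 10^-3 mol
Let x = n(KCl), y = n(KBr).
Titrant: 1x + 1y = 9.929 × 10^-3;  mass: 74.55x + 119.00y = 0.8351
Solving, x = 7.794 × 10^-3 mol, y = 2.135 × 10^-3 mol
mass of KCl = 7.794 × 10^-3 × 74.55 = 0.5811 g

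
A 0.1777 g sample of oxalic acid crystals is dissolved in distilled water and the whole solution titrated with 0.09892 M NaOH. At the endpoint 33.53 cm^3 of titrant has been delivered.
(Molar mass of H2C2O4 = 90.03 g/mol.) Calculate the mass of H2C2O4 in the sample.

H2C2O4 + 2 NaOH → Na2C2O4 + 2 H2O
n(NaOH) = 0.03353 L × 0.09892 mol/L = 3.317 × 10^-3 mol
From the 1:2 ratio, n(H2C2O4) = 1/2 × 3.317 × 10^-3 = 1.658 × 10^-3 mol
mass of H2C2O4 = 1.658 × 10^-3 × 90.03 g/mol = 0.1493 g

0.1493 g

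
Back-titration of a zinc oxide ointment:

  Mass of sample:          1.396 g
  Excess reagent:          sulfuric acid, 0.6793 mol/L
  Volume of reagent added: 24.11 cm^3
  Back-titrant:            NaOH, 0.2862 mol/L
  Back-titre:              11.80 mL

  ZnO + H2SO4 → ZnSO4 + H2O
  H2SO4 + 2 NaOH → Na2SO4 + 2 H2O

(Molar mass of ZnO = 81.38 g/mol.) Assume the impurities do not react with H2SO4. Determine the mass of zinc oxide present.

1.195 g

n(H2SO4) added = 0.02411 × 0.6793 = 0.01638 mol
n(NaOH) used in back-titration = 0.01180 × 0.2862 = 3.377 × 10^-3 mol
From the 1:2 ratio, n(H2SO4) left over = 1/2 × 3.377 × 10^-3 = 1.689 × 10^-3 mol
n(H2SO4) consumed by analyte = 0.01638 − 1.689 × 10^-3 = 0.01469 mol
n(ZnO) = 0.01469 mol (1:1 ratio)
mass of ZnO = 0.01469 × 81.38 = 1.195 g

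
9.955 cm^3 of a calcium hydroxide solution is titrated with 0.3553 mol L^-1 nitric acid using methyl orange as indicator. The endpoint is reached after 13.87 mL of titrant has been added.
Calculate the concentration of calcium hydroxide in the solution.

Ca(OH)2 + 2 HNO3 → Ca(NO3)2 + 2 H2O
n(HNO3) = 0.01387 L × 0.3553 mol/L = 4.928 × 10^-3 mol
From the 1:2 mole ratio, n(Ca(OH)2) = 1/2 × 4.928 × 10^-3 = 2.464 × 10^-3 mol
[Ca(OH)2] = 2.464 × 10^-3 mol / 0.009955 L = 0.2475 mol/L

0.2475 mol/L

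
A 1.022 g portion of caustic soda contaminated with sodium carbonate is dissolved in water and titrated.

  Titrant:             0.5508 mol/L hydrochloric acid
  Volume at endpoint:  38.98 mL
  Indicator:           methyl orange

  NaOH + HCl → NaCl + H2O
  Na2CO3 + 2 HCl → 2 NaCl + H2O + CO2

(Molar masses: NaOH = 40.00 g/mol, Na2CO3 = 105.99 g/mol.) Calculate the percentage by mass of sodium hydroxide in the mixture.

n(HCl) = 0.03898 × 0.5508 = 0.02147 mol
Let x = n(NaOH), y = n(Na2CO3).
Titrant: 1x + 2y = 0.02147;  mass: 40.00x + 105.99y = 1.022
Solving, x = 8.912 × 10^-3 mol, y = 6.279 × 10^-3 mol
mass of NaOH = 8.912 × 10^-3 × 40.00 = 0.3565 g
% NaOH = 0.3565 / 1.022 × 100 = 34.88 %

34.88 %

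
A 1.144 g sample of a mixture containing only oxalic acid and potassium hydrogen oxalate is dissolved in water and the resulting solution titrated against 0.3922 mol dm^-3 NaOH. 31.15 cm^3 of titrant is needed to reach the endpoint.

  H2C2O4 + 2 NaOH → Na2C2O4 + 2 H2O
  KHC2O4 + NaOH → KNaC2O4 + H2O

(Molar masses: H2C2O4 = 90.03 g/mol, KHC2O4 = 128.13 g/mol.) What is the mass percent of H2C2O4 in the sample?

19.95 %

n(NaOH) = 0.03115 × 0.3922 = 0.01222 mol
Let x = n(H2C2O4), y = n(KHC2O4).
Titrant: 2x + 1y = 0.01222;  mass: 90.03x + 128.13y = 1.144
Solving, x = 2.535 × 10^-3 mol, y = 7.147 × 10^-3 mol
mass of H2C2O4 = 2.535 × 10^-3 × 90.03 = 0.2282 g
% H2C2O4 = 0.2282 / 1.144 × 100 = 19.95 %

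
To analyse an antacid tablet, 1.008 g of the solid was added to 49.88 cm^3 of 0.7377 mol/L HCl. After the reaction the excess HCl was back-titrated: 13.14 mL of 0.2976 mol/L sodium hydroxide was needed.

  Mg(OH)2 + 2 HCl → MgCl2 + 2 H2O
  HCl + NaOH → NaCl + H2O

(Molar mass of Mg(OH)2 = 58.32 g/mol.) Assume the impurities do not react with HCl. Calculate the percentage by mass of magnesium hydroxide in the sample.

95.13 %

n(HCl) added = 0.04988 × 0.7377 = 0.03680 mol
n(NaOH) used in back-titration = 0.01314 × 0.2976 = 3.910 × 10^-3 mol
n(HCl) left over = 3.910 × 10^-3 mol (1:1 ratio)
n(HCl) consumed by analyte = 0.03680 − 3.910 × 10^-3 = 0.03289 mol
From the 1:2 ratio, n(Mg(OH)2) = 1/2 × 0.03289 = 0.01644 mol
mass of Mg(OH)2 = 0.01644 × 58.32 = 0.9590 g
% Mg(OH)2 = 0.9590 / 1.008 × 100 = 95.13 %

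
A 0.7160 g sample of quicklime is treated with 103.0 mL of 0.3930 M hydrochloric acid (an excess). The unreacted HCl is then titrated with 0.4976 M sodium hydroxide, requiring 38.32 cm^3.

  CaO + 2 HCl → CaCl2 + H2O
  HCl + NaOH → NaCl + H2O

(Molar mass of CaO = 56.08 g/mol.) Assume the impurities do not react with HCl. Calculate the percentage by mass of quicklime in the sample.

n(HCl) added = 0.1030 × 0.3930 = 0.04048 mol
n(NaOH) used in back-titration = 0.03832 × 0.4976 = 0.01907 mol
n(HCl) left over = 0.01907 mol (1:1 ratio)
n(HCl) consumed by analyte = 0.04048 − 0.01907 = 0.02141 mol
From the 1:2 ratio, n(CaO) = 1/2 × 0.02141 = 0.01071 mol
mass of CaO = 0.01071 × 56.08 = 0.6004 g
% CaO = 0.6004 / 0.7160 × 100 = 83.85 %

83.85 %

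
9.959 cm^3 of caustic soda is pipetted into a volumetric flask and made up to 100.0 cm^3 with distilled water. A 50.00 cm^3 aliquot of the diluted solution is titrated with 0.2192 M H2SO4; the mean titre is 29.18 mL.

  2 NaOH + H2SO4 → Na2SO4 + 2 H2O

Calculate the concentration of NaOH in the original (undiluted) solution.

2.569 M

n(H2SO4) = 0.02918 × 0.2192 = 6.396 × 10^-3 mol
From the 2:1 ratio, n(NaOH) in the aliquot = 2/1 × 6.396 × 10^-3 = 0.01279 mol
[NaOH]_dilute = 0.01279 / 0.05000 = 0.2559 mol/L
Dilution factor = 100.0 / 9.959 = 10.04
[NaOH]_stock = 0.2559 × 10.04 = 2.569 mol/L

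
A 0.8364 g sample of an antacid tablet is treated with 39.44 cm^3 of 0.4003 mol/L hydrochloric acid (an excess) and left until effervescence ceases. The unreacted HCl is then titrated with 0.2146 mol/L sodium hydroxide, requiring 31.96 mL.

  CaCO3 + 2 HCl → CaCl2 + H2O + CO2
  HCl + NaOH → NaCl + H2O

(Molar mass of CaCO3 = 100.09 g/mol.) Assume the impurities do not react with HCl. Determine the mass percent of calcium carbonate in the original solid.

n(HCl) added = 0.03944 × 0.4003 = 0.01579 mol
n(NaOH) used in back-titration = 0.03196 × 0.2146 = 6.859 × 10^-3 mol
n(HCl) left over = 6.859 × 10^-3 mol (1:1 ratio)
n(HCl) consumed by analyte = 0.01579 − 6.859 × 10^-3 = 8.929 × 10^-3 mol
From the 1:2 ratio, n(CaCO3) = 1/2 × 8.929 × 10^-3 = 4.465 × 10^-3 mol
mass of CaCO3 = 4.465 × 10^-3 × 100.09 = 0.4469 g
% CaCO3 = 0.4469 / 0.8364 × 100 = 53.43 %

53.43 %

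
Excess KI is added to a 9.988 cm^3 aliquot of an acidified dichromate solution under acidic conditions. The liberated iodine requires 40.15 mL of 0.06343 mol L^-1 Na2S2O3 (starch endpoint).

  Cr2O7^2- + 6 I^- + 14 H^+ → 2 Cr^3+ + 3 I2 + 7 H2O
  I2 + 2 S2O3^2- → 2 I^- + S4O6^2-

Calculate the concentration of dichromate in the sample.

n(S2O3^2-) = 0.04015 × 0.06343 = 2.547 × 10^-3 mol
n(I2) = n(S2O3^2-)/2 = 1.273 × 10^-3 mol
From the 1:3 ratio, n(Cr2O7^2-) in the aliquot = 1/3 × 1.273 × 10^-3 = 4.245 × 10^-4 mol
[Cr2O7^2-] = 4.245 × 10^-4 / 0.009988 = 0.04250 mol/L

0.04250 mol/L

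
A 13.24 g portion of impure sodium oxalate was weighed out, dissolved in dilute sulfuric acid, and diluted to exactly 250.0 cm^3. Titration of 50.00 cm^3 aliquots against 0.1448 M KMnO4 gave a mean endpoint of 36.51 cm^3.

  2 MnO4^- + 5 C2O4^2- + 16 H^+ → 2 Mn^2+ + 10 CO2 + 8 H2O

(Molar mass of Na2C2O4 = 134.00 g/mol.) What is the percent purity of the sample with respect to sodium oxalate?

n(KMnO4) per titration = 0.03651 × 0.1448 = 5.287 × 10^-3 mol
From the 5:2 ratio, n(Na2C2O4) in each aliquot = 5/2 × 5.287 × 10^-3 = 0.01322 mol
n(Na2C2O4) in the whole flask = 0.01322 × 250.0/50.00 = 0.06608 mol
mass of Na2C2O4 = 0.06608 × 134.00 = 8.855 g
% Na2C2O4 = 8.855 / 13.24 × 100 = 66.88 %

66.88 %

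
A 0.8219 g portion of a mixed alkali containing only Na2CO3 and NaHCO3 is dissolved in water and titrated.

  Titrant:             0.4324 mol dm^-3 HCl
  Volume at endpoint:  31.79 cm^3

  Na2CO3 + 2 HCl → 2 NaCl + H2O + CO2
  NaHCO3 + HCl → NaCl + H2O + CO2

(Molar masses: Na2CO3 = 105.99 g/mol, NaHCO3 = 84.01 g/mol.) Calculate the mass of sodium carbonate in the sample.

0.5688 g

n(HCl) = 0.03179 × 0.4324 = 0.01375 mol
Let x = n(Na2CO3), y = n(NaHCO3).
Titrant: 2x + 1y = 0.01375;  mass: 105.99x + 84.01y = 0.8219
Solving, x = 5.367 × 10^-3 mol, y = 3.012 × 10^-3 mol
mass of Na2CO3 = 5.367 × 10^-3 × 105.99 = 0.5688 g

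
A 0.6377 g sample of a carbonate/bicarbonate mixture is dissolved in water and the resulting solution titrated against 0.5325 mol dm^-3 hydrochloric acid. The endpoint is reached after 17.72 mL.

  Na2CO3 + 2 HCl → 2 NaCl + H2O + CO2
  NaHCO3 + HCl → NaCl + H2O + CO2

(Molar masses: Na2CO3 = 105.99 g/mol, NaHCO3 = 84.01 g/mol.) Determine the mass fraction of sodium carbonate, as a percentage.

n(HCl) = 0.01772 × 0.5325 = 9.436 × 10^-3 mol
Let x = n(Na2CO3), y = n(NaHCO3).
Titrant: 2x + 1y = 9.436 × 10^-3;  mass: 105.99x + 84.01y = 0.6377
Solving, x = 2.499 × 10^-3 mol, y = 4.438 × 10^-3 mol
mass of Na2CO3 = 2.499 × 10^-3 × 105.99 = 0.2649 g
% Na2CO3 = 0.2649 / 0.6377 × 100 = 41.53 %

41.53 %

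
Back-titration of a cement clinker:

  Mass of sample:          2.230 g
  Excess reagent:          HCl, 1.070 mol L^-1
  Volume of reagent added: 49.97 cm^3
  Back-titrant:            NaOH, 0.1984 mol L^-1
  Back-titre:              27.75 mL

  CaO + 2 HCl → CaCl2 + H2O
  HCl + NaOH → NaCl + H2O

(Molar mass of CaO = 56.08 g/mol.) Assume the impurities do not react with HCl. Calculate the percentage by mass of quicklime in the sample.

n(HCl) added = 0.04997 × 1.070 = 0.05347 mol
n(NaOH) used in back-titration = 0.02775 × 0.1984 = 5.506 × 10^-3 mol
n(HCl) left over = 5.506 × 10^-3 mol (1:1 ratio)
n(HCl) consumed by analyte = 0.05347 − 5.506 × 10^-3 = 0.04796 mol
From the 1:2 ratio, n(CaO) = 1/2 × 0.04796 = 0.02398 mol
mass of CaO = 0.02398 × 56.08 = 1.345 g
% CaO = 1.345 / 2.230 × 100 = 60.31 %

60.31 %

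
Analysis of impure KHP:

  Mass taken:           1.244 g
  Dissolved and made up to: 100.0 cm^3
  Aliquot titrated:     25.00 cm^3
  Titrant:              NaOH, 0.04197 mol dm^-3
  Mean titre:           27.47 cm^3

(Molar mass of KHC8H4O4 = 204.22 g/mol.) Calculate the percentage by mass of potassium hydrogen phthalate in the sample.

KHC8H4O4 + NaOH → KNaC8H4O4 + H2O
n(NaOH) per titration = 0.02747 × 0.04197 = 1.153 × 10^-3 mol
n(KHC8H4O4) in each aliquot = 1.153 × 10^-3 mol (1:1 ratio)
n(KHC8H4O4) in the whole flask = 1.153 × 10^-3 × 100.0/25.00 = 4.612 × 10^-3 mol
mass of KHC8H4O4 = 4.612 × 10^-3 × 204.22 = 0.9418 g
% KHC8H4O4 = 0.9418 / 1.244 × 100 = 75.71 %

75.71 %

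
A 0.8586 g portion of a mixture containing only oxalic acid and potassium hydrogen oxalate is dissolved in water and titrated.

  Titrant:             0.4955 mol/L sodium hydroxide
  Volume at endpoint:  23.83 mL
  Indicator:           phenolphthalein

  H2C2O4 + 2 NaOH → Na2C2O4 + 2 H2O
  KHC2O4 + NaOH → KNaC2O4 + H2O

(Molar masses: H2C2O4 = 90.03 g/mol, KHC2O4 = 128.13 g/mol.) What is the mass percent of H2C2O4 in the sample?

n(NaOH) = 0.02383 × 0.4955 = 0.01181 mol
Let x = n(H2C2O4), y = n(KHC2O4).
Titrant: 2x + 1y = 0.01181;  mass: 90.03x + 128.13y = 0.8586
Solving, x = 3.936 × 10^-3 mol, y = 3.935 × 10^-3 mol
mass of H2C2O4 = 3.936 × 10^-3 × 90.03 = 0.3544 g
% H2C2O4 = 0.3544 / 0.8586 × 100 = 41.27 %

41.27 %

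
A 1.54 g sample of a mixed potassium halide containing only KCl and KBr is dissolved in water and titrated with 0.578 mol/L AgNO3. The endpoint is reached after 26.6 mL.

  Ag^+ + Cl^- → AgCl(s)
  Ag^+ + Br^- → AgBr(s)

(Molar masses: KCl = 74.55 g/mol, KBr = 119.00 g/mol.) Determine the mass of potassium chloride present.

n(AgNO3) = 0.0266 × 0.578 = 0.0154 mol
Let x = n(KCl), y = n(KBr).
Titrant: 1x + 1y = 0.0154;  mass: 74.55x + 119.00y = 1.54
Solving, x = 6.52 × 10^-3 mol, y = 8.86 × 10^-3 mol
mass of KCl = 6.52 × 10^-3 × 74.55 = 0.486 g

0.486 g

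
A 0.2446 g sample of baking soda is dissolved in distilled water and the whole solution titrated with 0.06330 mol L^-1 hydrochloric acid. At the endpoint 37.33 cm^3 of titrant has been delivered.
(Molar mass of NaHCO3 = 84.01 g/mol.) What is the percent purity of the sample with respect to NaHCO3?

81.16 %

NaHCO3 + HCl → NaCl + H2O + CO2
n(HCl) = 0.03733 L × 0.06330 mol/L = 2.363 × 10^-3 mol
n(NaHCO3) = 2.363 × 10^-3 mol (1:1 ratio)
mass of NaHCO3 = 2.363 × 10^-3 × 84.01 g/mol = 0.1985 g
% NaHCO3 = 0.1985 / 0.2446 × 100 = 81.16 %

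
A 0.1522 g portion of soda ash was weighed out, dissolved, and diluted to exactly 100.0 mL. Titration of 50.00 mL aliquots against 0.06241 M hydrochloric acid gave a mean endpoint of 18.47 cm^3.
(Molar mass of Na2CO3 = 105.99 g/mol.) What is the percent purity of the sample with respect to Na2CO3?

Na2CO3 + 2 HCl → 2 NaCl + H2O + CO2
n(HCl) per titration = 0.01847 × 0.06241 = 1.153 × 10^-3 mol
From the 1:2 ratio, n(Na2CO3) in each aliquot = 1/2 × 1.153 × 10^-3 = 5.764 × 10^-4 mol
n(Na2CO3) in the whole flask = 5.764 × 10^-4 × 100.0/50.00 = 1.153 × 10^-3 mol
mass of Na2CO3 = 1.153 × 10^-3 × 105.99 = 0.1222 g
% Na2CO3 = 0.1222 / 0.1522 × 100 = 80.27 %

80.27 %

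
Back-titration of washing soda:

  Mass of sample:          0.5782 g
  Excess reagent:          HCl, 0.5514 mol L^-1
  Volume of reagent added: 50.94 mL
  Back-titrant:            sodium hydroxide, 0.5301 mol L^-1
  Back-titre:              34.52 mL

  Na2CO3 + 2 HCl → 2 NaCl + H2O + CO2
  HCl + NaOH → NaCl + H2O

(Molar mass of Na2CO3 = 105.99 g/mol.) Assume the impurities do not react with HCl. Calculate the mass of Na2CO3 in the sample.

0.5188 g

n(HCl) added = 0.05094 × 0.5514 = 0.02809 mol
n(NaOH) used in back-titration = 0.03452 × 0.5301 = 0.01830 mol
n(HCl) left over = 0.01830 mol (1:1 ratio)
n(HCl) consumed by analyte = 0.02809 − 0.01830 = 9.789 × 10^-3 mol
From the 1:2 ratio, n(Na2CO3) = 1/2 × 9.789 × 10^-3 = 4.895 × 10^-3 mol
mass of Na2CO3 = 4.895 × 10^-3 × 105.99 = 0.5188 g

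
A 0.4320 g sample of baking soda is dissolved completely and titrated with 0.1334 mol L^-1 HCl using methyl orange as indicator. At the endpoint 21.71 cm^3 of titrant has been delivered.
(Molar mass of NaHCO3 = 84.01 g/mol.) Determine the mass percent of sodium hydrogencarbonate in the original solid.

NaHCO3 + HCl → NaCl + H2O + CO2
n(HCl) = 0.02171 L × 0.1334 mol/L = 2.896 × 10^-3 mol
n(NaHCO3) = 2.896 × 10^-3 mol (1:1 ratio)
mass of NaHCO3 = 2.896 × 10^-3 × 84.01 g/mol = 0.2433 g
% NaHCO3 = 0.2433 / 0.4320 × 100 = 56.32 %

56.32 %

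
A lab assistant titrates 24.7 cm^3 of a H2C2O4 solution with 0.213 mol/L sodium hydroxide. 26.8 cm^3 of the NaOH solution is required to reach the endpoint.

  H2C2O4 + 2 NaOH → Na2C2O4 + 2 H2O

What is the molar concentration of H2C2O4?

0.116 mol/L

n(NaOH) = 0.0268 L × 0.213 mol/L = 5.71 × 10^-3 mol
From the 1:2 mole ratio, n(H2C2O4) = 1/2 × 5.71 × 10^-3 = 2.85 × 10^-3 mol
[H2C2O4] = 2.85 × 10^-3 mol / 0.0247 L = 0.116 mol/L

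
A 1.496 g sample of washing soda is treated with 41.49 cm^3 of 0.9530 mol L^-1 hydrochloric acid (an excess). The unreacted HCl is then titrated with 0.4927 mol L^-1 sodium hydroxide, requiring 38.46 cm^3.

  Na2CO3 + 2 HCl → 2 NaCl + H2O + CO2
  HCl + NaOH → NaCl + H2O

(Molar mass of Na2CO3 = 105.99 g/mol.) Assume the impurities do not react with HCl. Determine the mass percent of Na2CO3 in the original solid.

n(HCl) added = 0.04149 × 0.9530 = 0.03954 mol
n(NaOH) used in back-titration = 0.03846 × 0.4927 = 0.01895 mol
n(HCl) left over = 0.01895 mol (1:1 ratio)
n(HCl) consumed by analyte = 0.03954 − 0.01895 = 0.02059 mol
From the 1:2 ratio, n(Na2CO3) = 1/2 × 0.02059 = 0.01030 mol
mass of Na2CO3 = 0.01030 × 105.99 = 1.091 g
% Na2CO3 = 1.091 / 1.496 × 100 = 72.94 %

72.94 %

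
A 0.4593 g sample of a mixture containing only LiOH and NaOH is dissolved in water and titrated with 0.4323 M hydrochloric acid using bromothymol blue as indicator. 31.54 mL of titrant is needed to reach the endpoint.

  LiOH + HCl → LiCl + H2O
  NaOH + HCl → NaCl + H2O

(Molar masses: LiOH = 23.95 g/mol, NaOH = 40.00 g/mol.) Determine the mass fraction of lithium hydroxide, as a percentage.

n(HCl) = 0.03154 × 0.4323 = 0.01363 mol
Let x = n(LiOH), y = n(NaOH).
Titrant: 1x + 1y = 0.01363;  mass: 23.95x + 40.00y = 0.4593
Solving, x = 5.364 × 10^-3 mol, y = 8.271 × 10^-3 mol
mass of LiOH = 5.364 × 10^-3 × 23.95 = 0.1285 g
% LiOH = 0.1285 / 0.4593 × 100 = 27.97 %

27.97 %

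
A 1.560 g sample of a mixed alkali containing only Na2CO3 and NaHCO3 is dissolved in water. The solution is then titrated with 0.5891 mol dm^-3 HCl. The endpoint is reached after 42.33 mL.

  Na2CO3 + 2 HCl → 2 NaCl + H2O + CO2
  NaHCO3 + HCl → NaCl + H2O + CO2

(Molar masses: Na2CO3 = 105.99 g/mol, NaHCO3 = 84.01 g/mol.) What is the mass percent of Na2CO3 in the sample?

58.59 %

n(HCl) = 0.04233 × 0.5891 = 0.02494 mol
Let x = n(Na2CO3), y = n(NaHCO3).
Titrant: 2x + 1y = 0.02494;  mass: 105.99x + 84.01y = 1.560
Solving, x = 8.624 × 10^-3 mol, y = 7.689 × 10^-3 mol
mass of Na2CO3 = 8.624 × 10^-3 × 105.99 = 0.9140 g
% Na2CO3 = 0.9140 / 1.560 × 100 = 58.59 %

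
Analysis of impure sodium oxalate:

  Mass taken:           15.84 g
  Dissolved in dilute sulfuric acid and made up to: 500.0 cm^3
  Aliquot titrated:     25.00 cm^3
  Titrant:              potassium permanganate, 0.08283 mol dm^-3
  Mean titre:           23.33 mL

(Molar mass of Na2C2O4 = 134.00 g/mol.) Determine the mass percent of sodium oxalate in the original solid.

81.74 %

2 MnO4^- + 5 C2O4^2- + 16 H^+ → 2 Mn^2+ + 10 CO2 + 8 H2O
n(KMnO4) per titration = 0.02333 × 0.08283 = 1.932 × 10^-3 mol
From the 5:2 ratio, n(Na2C2O4) in each aliquot = 5/2 × 1.932 × 10^-3 = 4.831 × 10^-3 mol
n(Na2C2O4) in the whole flask = 4.831 × 10^-3 × 500.0/25.00 = 0.09662 mol
mass of Na2C2O4 = 0.09662 × 134.00 = 12.95 g
% Na2C2O4 = 12.95 / 15.84 × 100 = 81.74 %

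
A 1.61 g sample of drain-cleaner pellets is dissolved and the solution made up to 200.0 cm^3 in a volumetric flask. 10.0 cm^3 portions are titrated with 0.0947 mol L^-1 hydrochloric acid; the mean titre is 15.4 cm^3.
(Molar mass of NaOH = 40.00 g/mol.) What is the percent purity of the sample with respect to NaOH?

NaOH + HCl → NaCl + H2O
n(HCl) per titration = 0.0154 × 0.0947 = 1.46 × 10^-3 mol
n(NaOH) in each aliquot = 1.46 × 10^-3 mol (1:1 ratio)
n(NaOH) in the whole flask = 1.46 × 10^-3 × 200.0/10.0 = 0.0292 mol
mass of NaOH = 0.0292 × 40.00 = 1.17 g
% NaOH = 1.17 / 1.61 × 100 = 72.5 %

72.5 %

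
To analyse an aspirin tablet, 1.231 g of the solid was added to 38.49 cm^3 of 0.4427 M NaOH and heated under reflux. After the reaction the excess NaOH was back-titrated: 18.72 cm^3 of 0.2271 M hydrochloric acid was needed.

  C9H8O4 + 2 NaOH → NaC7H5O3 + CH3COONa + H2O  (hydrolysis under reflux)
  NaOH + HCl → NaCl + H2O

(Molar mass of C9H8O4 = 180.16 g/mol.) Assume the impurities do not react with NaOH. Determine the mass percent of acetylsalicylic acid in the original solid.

n(NaOH) added = 0.03849 × 0.4427 = 0.01704 mol
n(HCl) used in back-titration = 0.01872 × 0.2271 = 4.251 × 10^-3 mol
n(NaOH) left over = 4.251 × 10^-3 mol (1:1 ratio)
n(NaOH) consumed by analyte = 0.01704 − 4.251 × 10^-3 = 0.01279 mol
From the 1:2 ratio, n(C9H8O4) = 1/2 × 0.01279 = 6.394 × 10^-3 mol
mass of C9H8O4 = 6.394 × 10^-3 × 180.16 = 1.152 g
% C9H8O4 = 1.152 / 1.231 × 100 = 93.58 %

93.58 %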